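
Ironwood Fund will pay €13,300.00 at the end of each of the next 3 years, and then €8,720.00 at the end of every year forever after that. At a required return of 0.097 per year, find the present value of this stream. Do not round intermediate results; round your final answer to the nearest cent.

€101347.11

PV of 3-year annuity: €13,300.00 × [1 − (1+0.097)^−3] / 0.097 = 33250.60264
Perpetuity value at year 3: €8,720.00 / 0.097 = 89896.90722
PV of perpetuity: 89896.90722 / (1+0.097)^3 = 68096.51210
Total PV = 33250.60264 + 68096.51210 = 101347.11474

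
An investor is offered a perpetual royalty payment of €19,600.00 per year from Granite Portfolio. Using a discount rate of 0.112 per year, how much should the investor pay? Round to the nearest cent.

€175000.00

Level perpetuity: PV = C / r = €19,600.00 / 0.112 = €175,000.00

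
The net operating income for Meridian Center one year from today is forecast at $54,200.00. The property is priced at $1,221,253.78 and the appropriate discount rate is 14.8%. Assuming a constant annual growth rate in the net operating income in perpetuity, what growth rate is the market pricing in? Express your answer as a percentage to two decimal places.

10.36%

P = D₁/(r−g) ⇒ g = r − D₁/P = 0.148 − $54,200.00/$1,221,253.78 = 0.103619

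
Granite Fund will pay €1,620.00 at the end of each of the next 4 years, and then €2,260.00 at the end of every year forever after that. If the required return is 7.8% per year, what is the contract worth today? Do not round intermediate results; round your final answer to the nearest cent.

PV of 4-year annuity: €1,620.00 × [1 − (1+0.078)^−4] / 0.078 = 5389.61915
Perpetuity value at year 4: €2,260.00 / 0.078 = 28974.35897
PV of perpetuity: 28974.35897 / (1+0.078)^4 = 21455.50757
Total PV = 5389.61915 + 21455.50757 = 26845.12672

€26845.13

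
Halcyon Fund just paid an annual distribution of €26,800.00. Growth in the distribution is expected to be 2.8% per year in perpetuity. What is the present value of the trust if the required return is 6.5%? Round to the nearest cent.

€744605.41

D₁ = D₀ × (1 + g) = €26,800.00 × 1.028 = €27,550.4000
Growing perpetuity: P = D₁ / (r − g) = €27,550.4000 / (0.065 − 0.028) = €744,605.41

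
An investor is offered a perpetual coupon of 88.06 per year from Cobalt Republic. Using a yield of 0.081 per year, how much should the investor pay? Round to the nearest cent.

Level perpetuity: PV = C / r = 88.06 / 0.081 = 1,087.16

1087.16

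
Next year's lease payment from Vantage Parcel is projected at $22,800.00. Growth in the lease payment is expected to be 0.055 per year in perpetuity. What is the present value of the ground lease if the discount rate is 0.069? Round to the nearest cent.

Growing perpetuity: P = D₁ / (r − g) = $22,800.0000 / (0.069 − 0.055) = $1,628,571.43

$1628571.43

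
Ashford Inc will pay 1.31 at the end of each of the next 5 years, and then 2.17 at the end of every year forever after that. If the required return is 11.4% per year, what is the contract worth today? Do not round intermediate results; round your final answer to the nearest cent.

PV of 5-year annuity: 1.31 × [1 − (1+0.114)^−5] / 0.114 = 4.79330
Perpetuity value at year 5: 2.17 / 0.114 = 19.03509
PV of perpetuity: 19.03509 / (1+0.114)^5 = 11.09504
Total PV = 4.79330 + 11.09504 = 15.88834

15.89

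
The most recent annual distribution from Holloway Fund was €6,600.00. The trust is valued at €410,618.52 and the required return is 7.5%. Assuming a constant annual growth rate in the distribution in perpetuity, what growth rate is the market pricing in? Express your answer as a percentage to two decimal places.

P = D₀(1+g)/(r−g) ⇒ P(r−g) = D₀(1+g) ⇒ g(P+D₀) = P·r − D₀
g = (P·r − D₀)/(P + D₀) = (€410,618.52×0.075 − €6,600.00) / (€410,618.52 + €6,600.00) = 0.057995

5.80%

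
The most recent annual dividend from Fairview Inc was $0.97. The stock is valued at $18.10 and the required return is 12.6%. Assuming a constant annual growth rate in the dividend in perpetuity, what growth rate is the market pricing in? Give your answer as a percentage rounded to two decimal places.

6.87%

P = D₀(1+g)/(r−g) ⇒ P(r−g) = D₀(1+g) ⇒ g(P+D₀) = P·r − D₀
g = (P·r − D₀)/(P + D₀) = ($18.10×0.126 − $0.97) / ($18.10 + $0.97) = 0.068726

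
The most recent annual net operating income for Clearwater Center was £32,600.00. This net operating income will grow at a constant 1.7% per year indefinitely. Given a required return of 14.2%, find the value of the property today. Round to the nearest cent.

D₁ = D₀ × (1 + g) = £32,600.00 × 1.017 = £33,154.2000
Growing perpetuity: P = D₁ / (r − g) = £33,154.2000 / (0.142 − 0.017) = £265,233.60

£265233.60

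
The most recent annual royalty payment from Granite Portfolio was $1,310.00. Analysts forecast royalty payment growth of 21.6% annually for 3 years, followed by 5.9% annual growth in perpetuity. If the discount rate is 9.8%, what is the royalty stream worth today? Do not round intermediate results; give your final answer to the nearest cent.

$53153.44

D_1 = 1592.96000
D_2 = 1937.03936
D_3 = 2355.43986
Terminal value at year 3: TV = D_3×(1+g_2)/(r−g_2) = 2494.41081/0.039 = 63959.25163
P_0 = D_1/(1+r)^1 + D_2/(1+r)^2 + D_3/(1+r)^3 + TV/(1+r)^3
    = 1450.78324 + 1606.69620 + 1779.36482 + 48316.59861 = 53153.44286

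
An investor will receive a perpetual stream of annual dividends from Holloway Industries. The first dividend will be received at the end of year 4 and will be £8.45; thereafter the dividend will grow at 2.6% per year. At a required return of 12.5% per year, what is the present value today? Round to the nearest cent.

£59.95

Value at end of year 3: C₁ / (r − g) = £8.45 / (0.125 − 0.026) = £85.3535
Discount to today: PV = £85.3535 / (1 + 0.125)^3 = £85.3535 / 1.423828 = £59.95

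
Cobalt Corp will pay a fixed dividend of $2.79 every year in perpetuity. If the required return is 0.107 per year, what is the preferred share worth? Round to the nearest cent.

Level perpetuity: PV = C / r = $2.79 / 0.107 = $26.07

$26.07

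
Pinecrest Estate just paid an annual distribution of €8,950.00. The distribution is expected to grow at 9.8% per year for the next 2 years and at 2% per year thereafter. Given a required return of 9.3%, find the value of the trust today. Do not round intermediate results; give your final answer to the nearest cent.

D_1 = 9827.10000
D_2 = 10790.15580
Terminal value at year 2: TV = D_2×(1+g_2)/(r−g_2) = 11005.95892/0.073 = 150766.56049
P_0 = D_1/(1+r)^1 + D_2/(1+r)^2 + TV/(1+r)^2
    = 8990.94236 + 9032.07201 + 126201.55417 = 144224.56855

€144224.57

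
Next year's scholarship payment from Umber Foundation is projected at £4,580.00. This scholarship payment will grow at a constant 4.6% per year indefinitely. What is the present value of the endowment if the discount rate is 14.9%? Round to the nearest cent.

£44466.02

Growing perpetuity: P = D₁ / (r − g) = £4,580.0000 / (0.149 − 0.046) = £44,466.02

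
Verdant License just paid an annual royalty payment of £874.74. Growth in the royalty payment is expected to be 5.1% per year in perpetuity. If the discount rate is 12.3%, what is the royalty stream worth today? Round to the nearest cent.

D₁ = D₀ × (1 + g) = £874.74 × 1.051 = £919.3517
Growing perpetuity: P = D₁ / (r − g) = £919.3517 / (0.123 − 0.051) = £12,768.77

£12768.77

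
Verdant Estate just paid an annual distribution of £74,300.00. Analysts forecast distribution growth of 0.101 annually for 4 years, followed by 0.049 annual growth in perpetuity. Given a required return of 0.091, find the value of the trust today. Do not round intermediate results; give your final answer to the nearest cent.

£2228782.90

D_1 = 81804.30000
D_2 = 90066.53430
D_3 = 99163.25426
D_4 = 109178.74294
Terminal value at year 4: TV = D_4×(1+g_2)/(r−g_2) = 114528.50135/0.042 = 2726869.07975
P_0 = D_1/(1+r)^1 + D_2/(1+r)^2 + D_3/(1+r)^3 + D_4/(1+r)^4 + TV/(1+r)^4
    = 74981.02658 + 75668.29539 + 76361.86363 + 77061.78905 + 1924709.92180 = 2228782.89645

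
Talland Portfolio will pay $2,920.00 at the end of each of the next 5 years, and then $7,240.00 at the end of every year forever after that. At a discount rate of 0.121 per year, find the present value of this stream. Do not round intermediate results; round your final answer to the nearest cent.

$44300.58

PV of 5-year annuity: $2,920.00 × [1 − (1+0.121)^−5] / 0.121 = 10499.92251
Perpetuity value at year 5: $7,240.00 / 0.121 = 59834.71074
PV of perpetuity: 59834.71074 / (1+0.121)^5 = 33800.65630
Total PV = 10499.92251 + 33800.65630 = 44300.57881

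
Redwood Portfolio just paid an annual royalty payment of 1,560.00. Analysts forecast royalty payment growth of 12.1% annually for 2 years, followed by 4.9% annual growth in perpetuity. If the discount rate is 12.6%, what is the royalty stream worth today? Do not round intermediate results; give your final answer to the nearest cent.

24163.39

D_1 = 1748.76000
D_2 = 1960.35996
Terminal value at year 2: TV = D_2×(1+g_2)/(r−g_2) = 2056.41760/0.077 = 26706.72205
P_0 = D_1/(1+r)^1 + D_2/(1+r)^2 + TV/(1+r)^2
    = 1553.07282 + 1546.17641 + 21064.14354 = 24163.39277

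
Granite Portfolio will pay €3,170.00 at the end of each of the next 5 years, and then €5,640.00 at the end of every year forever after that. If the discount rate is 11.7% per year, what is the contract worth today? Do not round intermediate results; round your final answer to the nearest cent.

€39234.76

PV of 5-year annuity: €3,170.00 × [1 − (1+0.117)^−5] / 0.117 = 11512.57913
Perpetuity value at year 5: €5,640.00 / 0.117 = 48205.12821
PV of perpetuity: 48205.12821 / (1+0.117)^5 = 27722.17985
Total PV = 11512.57913 + 27722.17985 = 39234.75898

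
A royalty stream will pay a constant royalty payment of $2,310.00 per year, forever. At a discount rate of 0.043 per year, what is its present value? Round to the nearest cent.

$53720.93

Level perpetuity: PV = C / r = $2,310.00 / 0.043 = $53,720.93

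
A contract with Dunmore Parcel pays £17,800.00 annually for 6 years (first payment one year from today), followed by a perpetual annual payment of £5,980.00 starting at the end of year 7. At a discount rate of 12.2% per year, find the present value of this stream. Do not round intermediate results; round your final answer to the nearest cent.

PV of 6-year annuity: £17,800.00 × [1 − (1+0.122)^−6] / 0.122 = 72770.38372
Perpetuity value at year 6: £5,980.00 / 0.122 = 49016.39344
PV of perpetuity: 49016.39344 / (1+0.122)^6 = 24568.81509
Total PV = 72770.38372 + 24568.81509 = 97339.19881

£97339.20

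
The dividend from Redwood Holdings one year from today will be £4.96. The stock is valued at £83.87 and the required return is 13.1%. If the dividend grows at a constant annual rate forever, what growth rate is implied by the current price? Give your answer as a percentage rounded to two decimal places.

7.19%

P = D₁/(r−g) ⇒ g = r − D₁/P = 0.131 − £4.96/£83.87 = 0.071861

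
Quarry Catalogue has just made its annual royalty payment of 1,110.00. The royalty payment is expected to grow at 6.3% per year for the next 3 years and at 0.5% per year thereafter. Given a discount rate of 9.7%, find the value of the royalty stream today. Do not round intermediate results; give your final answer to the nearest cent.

D_1 = 1179.93000
D_2 = 1254.26559
D_3 = 1333.28432
Terminal value at year 3: TV = D_3×(1+g_2)/(r−g_2) = 1339.95074/0.092 = 14564.68200
P_0 = D_1/(1+r)^1 + D_2/(1+r)^2 + D_3/(1+r)^3 + TV/(1+r)^3
    = 1075.59708 + 1042.26044 + 1009.95701 + 11032.68260 = 14160.49713

14160.50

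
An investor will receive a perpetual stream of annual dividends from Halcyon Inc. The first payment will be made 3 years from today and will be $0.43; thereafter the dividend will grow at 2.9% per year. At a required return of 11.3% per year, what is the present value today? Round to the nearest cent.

$4.13

Value at end of year 2: C₁ / (r − g) = $0.43 / (0.113 − 0.029) = $5.1190
Discount to today: PV = $5.1190 / (1 + 0.113)^2 = $5.1190 / 1.238769 = $4.13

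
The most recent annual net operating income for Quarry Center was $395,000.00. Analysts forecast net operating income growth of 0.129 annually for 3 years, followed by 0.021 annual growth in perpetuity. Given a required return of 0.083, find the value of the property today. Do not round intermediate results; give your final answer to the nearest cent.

$8657868.76

D_1 = 445955.00000
D_2 = 503483.19500
D_3 = 568432.52716
Terminal value at year 3: TV = D_3×(1+g_2)/(r−g_2) = 580369.61023/0.062 = 9360800.16492
P_0 = D_1/(1+r)^1 + D_2/(1+r)^2 + D_3/(1+r)^3 + TV/(1+r)^3
    = 411777.46999 + 429267.55644 + 447500.52744 + 7369323.20185 = 8657868.75571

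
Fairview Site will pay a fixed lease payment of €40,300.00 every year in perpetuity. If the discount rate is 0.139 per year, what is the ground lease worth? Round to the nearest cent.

€289928.06

Level perpetuity: PV = C / r = €40,300.00 / 0.139 = €289,928.06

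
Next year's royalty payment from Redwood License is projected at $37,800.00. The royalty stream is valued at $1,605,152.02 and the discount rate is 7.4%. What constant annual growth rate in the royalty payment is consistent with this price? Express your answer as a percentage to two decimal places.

P = D₁/(r−g) ⇒ g = r − D₁/P = 0.074 − $37,800.00/$1,605,152.02 = 0.050451

5.05%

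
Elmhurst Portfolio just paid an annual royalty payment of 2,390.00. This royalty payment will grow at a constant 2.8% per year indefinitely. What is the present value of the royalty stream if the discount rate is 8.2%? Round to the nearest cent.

45498.52

D₁ = D₀ × (1 + g) = 2,390.00 × 1.028 = 2,456.9200
Growing perpetuity: P = D₁ / (r − g) = 2,456.9200 / (0.082 − 0.028) = 45,498.52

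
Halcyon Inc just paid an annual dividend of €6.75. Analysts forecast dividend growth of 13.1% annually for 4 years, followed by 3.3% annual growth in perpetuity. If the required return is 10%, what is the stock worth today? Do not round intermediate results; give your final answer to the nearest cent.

D_1 = 7.63425
D_2 = 8.63434
D_3 = 9.76543
D_4 = 11.04471
Terminal value at year 4: TV = D_4×(1+g_2)/(r−g_2) = 11.40918/0.067 = 170.28630
P_0 = D_1/(1+r)^1 + D_2/(1+r)^2 + D_3/(1+r)^3 + D_4/(1+r)^4 + TV/(1+r)^4
    = 6.94023 + 7.13582 + 7.33692 + 7.54368 + 116.30783 = 145.26448

€145.26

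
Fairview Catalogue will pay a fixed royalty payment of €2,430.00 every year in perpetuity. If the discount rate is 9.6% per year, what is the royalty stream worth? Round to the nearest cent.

Level perpetuity: PV = C / r = €2,430.00 / 0.096 = €25,312.50

€25312.50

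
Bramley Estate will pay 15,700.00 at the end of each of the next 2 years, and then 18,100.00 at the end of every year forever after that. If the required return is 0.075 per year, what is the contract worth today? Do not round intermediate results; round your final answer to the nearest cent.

237023.98

PV of 2-year annuity: 15,700.00 × [1 − (1+0.075)^−2] / 0.075 = 28190.37317
Perpetuity value at year 2: 18,100.00 / 0.075 = 241333.33333
PV of perpetuity: 241333.33333 / (1+0.075)^2 = 208833.60375
Total PV = 28190.37317 + 208833.60375 = 237023.97692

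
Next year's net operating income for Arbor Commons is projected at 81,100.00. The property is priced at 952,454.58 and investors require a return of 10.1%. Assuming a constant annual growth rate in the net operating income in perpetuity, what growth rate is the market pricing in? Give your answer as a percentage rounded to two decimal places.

P = D₁/(r−g) ⇒ g = r − D₁/P = 0.101 − 81,100.00/952,454.58 = 0.015852

1.59%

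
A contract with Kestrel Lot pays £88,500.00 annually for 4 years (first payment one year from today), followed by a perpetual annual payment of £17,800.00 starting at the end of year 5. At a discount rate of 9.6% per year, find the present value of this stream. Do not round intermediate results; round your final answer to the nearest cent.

£411480.53

PV of 4-year annuity: £88,500.00 × [1 − (1+0.096)^−4] / 0.096 = 282979.51201
Perpetuity value at year 4: £17,800.00 / 0.096 = 185416.66667
PV of perpetuity: 185416.66667 / (1+0.096)^4 = 128501.01340
Total PV = 282979.51201 + 128501.01340 = 411480.52542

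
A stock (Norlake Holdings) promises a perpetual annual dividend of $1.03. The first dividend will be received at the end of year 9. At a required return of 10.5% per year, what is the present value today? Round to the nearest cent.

$4.41

Value at end of year 8: C / r = $1.03 / 0.105 = $9.8095
Discount to today: PV = $9.8095 / (1 + 0.105)^8 = $9.8095 / 2.222789 = $4.41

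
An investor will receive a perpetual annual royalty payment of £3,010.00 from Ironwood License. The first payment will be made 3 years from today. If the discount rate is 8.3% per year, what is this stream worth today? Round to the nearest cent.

£30919.43

Value at end of year 2: C / r = £3,010.00 / 0.083 = £36,265.0602
Discount to today: PV = £36,265.0602 / (1 + 0.083)^2 = £36,265.0602 / 1.172889 = £30,919.43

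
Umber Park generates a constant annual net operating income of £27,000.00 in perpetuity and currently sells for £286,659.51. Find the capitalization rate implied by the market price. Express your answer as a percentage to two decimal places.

P = C/r ⇒ r = C/P = £27,000.00/£286,659.51 = 0.094188

9.42%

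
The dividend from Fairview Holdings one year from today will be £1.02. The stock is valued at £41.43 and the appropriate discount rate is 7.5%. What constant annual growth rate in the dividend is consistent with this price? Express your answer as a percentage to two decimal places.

5.04%

P = D₁/(r−g) ⇒ g = r − D₁/P = 0.075 − £1.02/£41.43 = 0.050380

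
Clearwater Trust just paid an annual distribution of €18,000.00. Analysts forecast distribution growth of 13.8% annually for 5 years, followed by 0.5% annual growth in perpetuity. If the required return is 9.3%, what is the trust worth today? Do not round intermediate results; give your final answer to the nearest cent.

D_1 = 20484.00000
D_2 = 23310.79200
D_3 = 26527.68130
D_4 = 30188.50131
D_5 = 34354.51450
Terminal value at year 5: TV = D_5×(1+g_2)/(r−g_2) = 34526.28707/0.088 = 392344.17124
P_0 = D_1/(1+r)^1 + D_2/(1+r)^2 + D_3/(1+r)^3 + D_4/(1+r)^4 + D_5/(1+r)^5 + TV/(1+r)^5
    = 18741.07960 + 19512.67025 + 20316.02813 + 21152.46112 + 22023.33098 + 251516.45038 = 353262.02045

€353262.02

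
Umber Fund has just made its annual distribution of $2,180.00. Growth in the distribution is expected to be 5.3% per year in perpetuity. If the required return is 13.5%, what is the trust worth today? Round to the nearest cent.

D₁ = D₀ × (1 + g) = $2,180.00 × 1.053 = $2,295.5400
Growing perpetuity: P = D₁ / (r − g) = $2,295.5400 / (0.135 − 0.053) = $27,994.39

$27994.39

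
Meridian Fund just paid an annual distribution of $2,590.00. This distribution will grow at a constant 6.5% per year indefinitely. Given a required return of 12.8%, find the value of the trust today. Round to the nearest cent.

D₁ = D₀ × (1 + g) = $2,590.00 × 1.065 = $2,758.3500
Growing perpetuity: P = D₁ / (r − g) = $2,758.3500 / (0.128 − 0.065) = $43,783.33

$43783.33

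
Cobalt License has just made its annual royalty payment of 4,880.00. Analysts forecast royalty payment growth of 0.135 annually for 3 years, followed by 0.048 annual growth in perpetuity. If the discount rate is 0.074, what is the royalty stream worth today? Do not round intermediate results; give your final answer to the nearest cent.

D_1 = 5538.80000
D_2 = 6286.53800
D_3 = 7135.22063
Terminal value at year 3: TV = D_3×(1+g_2)/(r−g_2) = 7477.71122/0.026 = 287604.27770
P_0 = D_1/(1+r)^1 + D_2/(1+r)^2 + D_3/(1+r)^3 + TV/(1+r)^3
    = 5157.16946 + 5450.08132 + 5759.62970 + 232157.38174 = 248524.26222

248524.26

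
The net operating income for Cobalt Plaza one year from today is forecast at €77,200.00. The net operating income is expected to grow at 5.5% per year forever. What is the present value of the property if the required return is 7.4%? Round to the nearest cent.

Growing perpetuity: P = D₁ / (r − g) = €77,200.0000 / (0.074 − 0.055) = €4,063,157.89

€4063157.89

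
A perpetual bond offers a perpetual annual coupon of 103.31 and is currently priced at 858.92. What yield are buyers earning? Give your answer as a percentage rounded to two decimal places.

P = C/r ⇒ r = C/P = 103.31/858.92 = 0.120279

12.03%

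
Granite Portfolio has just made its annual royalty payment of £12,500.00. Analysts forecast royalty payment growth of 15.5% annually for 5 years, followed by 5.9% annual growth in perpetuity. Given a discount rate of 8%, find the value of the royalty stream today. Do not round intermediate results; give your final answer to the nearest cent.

£958606.71

D_1 = 14437.50000
D_2 = 16675.31250
D_3 = 19259.98594
D_4 = 22245.28376
D_5 = 25693.30274
Terminal value at year 5: TV = D_5×(1+g_2)/(r−g_2) = 27209.20760/0.021 = 1295676.55247
P_0 = D_1/(1+r)^1 + D_2/(1+r)^2 + D_3/(1+r)^3 + D_4/(1+r)^4 + D_5/(1+r)^5 + TV/(1+r)^5
    = 13368.05556 + 14296.39275 + 15289.19780 + 16350.94765 + 17486.43012 + 881815.69040 = 958606.71427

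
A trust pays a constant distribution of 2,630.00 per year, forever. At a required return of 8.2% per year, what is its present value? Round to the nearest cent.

32073.17

Level perpetuity: PV = C / r = 2,630.00 / 0.082 = 32,073.17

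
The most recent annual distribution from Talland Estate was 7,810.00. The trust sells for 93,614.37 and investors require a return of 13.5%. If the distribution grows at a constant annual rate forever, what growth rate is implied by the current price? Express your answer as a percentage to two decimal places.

P = D₀(1+g)/(r−g) ⇒ P(r−g) = D₀(1+g) ⇒ g(P+D₀) = P·r − D₀
g = (P·r − D₀)/(P + D₀) = (93,614.37×0.135 − 7,810.00) / (93,614.37 + 7,810.00) = 0.047601

4.76%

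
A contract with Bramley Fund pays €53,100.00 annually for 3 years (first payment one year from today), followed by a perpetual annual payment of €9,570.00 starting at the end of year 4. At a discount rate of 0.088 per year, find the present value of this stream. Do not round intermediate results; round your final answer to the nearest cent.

PV of 3-year annuity: €53,100.00 × [1 − (1+0.088)^−3] / 0.088 = 134892.29686
Perpetuity value at year 3: €9,570.00 / 0.088 = 108750.00000
PV of perpetuity: 108750.00000 / (1+0.088)^3 = 84438.90243
Total PV = 134892.29686 + 84438.90243 = 219331.19929

€219331.20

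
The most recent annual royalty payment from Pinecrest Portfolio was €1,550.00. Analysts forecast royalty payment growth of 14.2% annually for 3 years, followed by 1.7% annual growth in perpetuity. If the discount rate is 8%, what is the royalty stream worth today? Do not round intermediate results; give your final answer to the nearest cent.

€34787.41

D_1 = 1770.10000
D_2 = 2021.45420
D_3 = 2308.50070
Terminal value at year 3: TV = D_3×(1+g_2)/(r−g_2) = 2347.74521/0.063 = 37265.79696
P_0 = D_1/(1+r)^1 + D_2/(1+r)^2 + D_3/(1+r)^3 + TV/(1+r)^3
    = 1638.98148 + 1733.07116 + 1832.56228 + 29582.79111 = 34787.40603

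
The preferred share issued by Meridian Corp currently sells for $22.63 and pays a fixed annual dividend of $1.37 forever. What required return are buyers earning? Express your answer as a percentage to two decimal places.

P = C/r ⇒ r = C/P = $1.37/$22.63 = 0.060539

6.05%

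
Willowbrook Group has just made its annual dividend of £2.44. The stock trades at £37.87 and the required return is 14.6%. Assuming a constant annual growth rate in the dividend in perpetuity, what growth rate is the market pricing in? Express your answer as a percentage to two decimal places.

7.66%

P = D₀(1+g)/(r−g) ⇒ P(r−g) = D₀(1+g) ⇒ g(P+D₀) = P·r − D₀
g = (P·r − D₀)/(P + D₀) = (£37.87×0.146 − £2.44) / (£37.87 + £2.44) = 0.076632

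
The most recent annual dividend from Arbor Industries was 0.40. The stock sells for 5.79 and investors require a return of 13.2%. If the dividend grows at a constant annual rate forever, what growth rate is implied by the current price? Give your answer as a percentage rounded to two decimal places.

5.88%

P = D₀(1+g)/(r−g) ⇒ P(r−g) = D₀(1+g) ⇒ g(P+D₀) = P·r − D₀
g = (P·r − D₀)/(P + D₀) = (5.79×0.132 − 0.40) / (5.79 + 0.40) = 0.058850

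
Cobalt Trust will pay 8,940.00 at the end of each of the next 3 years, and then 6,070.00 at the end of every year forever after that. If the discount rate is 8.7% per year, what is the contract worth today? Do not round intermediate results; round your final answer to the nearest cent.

77073.95

PV of 3-year annuity: 8,940.00 × [1 − (1+0.087)^−3] / 0.087 = 22751.31712
Perpetuity value at year 3: 6,070.00 / 0.087 = 69770.11494
PV of perpetuity: 69770.11494 / (1+0.087)^3 = 54322.63229
Total PV = 22751.31712 + 54322.63229 = 77073.94941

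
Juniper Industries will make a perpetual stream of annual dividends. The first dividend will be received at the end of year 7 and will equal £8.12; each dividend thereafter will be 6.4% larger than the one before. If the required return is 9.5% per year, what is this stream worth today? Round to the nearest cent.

£151.95

Value at end of year 6: C₁ / (r − g) = £8.12 / (0.095 − 0.064) = £261.9355
Discount to today: PV = £261.9355 / (1 + 0.095)^6 = £261.9355 / 1.723791 = £151.95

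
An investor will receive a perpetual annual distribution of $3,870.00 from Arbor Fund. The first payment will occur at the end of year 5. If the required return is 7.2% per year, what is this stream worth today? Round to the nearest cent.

Value at end of year 4: C / r = $3,870.00 / 0.072 = $53,750.0000
Discount to today: PV = $53,750.0000 / (1 + 0.072)^4 = $53,750.0000 / 1.320624 = $40,700.46

$40700.46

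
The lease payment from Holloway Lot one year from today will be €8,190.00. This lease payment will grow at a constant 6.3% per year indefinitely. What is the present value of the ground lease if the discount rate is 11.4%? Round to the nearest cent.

Growing perpetuity: P = D₁ / (r − g) = €8,190.0000 / (0.114 − 0.063) = €160,588.24

€160588.24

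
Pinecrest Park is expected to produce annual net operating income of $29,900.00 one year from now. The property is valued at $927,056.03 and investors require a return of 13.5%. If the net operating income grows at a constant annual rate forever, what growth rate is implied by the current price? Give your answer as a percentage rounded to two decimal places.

P = D₁/(r−g) ⇒ g = r − D₁/P = 0.135 − $29,900.00/$927,056.03 = 0.102747

10.27%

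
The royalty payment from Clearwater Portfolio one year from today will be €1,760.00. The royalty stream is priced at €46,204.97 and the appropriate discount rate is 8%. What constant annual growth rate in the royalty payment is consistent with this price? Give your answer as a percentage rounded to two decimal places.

4.19%

P = D₁/(r−g) ⇒ g = r − D₁/P = 0.08 − €1,760.00/€46,204.97 = 0.041909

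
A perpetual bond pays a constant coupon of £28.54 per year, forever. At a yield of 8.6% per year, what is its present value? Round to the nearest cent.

£331.86

Level perpetuity: PV = C / r = £28.54 / 0.086 = £331.86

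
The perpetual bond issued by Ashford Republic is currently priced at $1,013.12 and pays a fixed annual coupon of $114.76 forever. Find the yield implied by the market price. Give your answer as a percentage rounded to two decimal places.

11.33%

P = C/r ⇒ r = C/P = $114.76/$1,013.12 = 0.113274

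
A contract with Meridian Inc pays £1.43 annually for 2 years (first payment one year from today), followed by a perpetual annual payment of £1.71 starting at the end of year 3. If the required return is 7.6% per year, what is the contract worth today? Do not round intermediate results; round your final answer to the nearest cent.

£22.00

PV of 2-year annuity: £1.43 × [1 − (1+0.076)^−2] / 0.076 = 2.56412
Perpetuity value at year 2: £1.71 / 0.076 = 22.50000
PV of perpetuity: 22.50000 / (1+0.076)^2 = 19.43381
Total PV = 2.56412 + 19.43381 = 21.99793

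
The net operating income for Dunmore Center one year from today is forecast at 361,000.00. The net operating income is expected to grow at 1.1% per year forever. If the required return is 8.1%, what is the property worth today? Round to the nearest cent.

5157142.86

Growing perpetuity: P = D₁ / (r − g) = 361,000.0000 / (0.081 − 0.011) = 5,157,142.86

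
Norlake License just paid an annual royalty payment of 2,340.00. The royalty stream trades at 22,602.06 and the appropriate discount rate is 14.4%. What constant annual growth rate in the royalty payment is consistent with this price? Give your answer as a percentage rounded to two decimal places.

3.67%

P = D₀(1+g)/(r−g) ⇒ P(r−g) = D₀(1+g) ⇒ g(P+D₀) = P·r − D₀
g = (P·r − D₀)/(P + D₀) = (22,602.06×0.144 − 2,340.00) / (22,602.06 + 2,340.00) = 0.036673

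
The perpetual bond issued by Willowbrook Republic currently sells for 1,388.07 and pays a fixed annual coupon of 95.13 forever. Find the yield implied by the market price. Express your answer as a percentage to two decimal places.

P = C/r ⇒ r = C/P = 95.13/1,388.07 = 0.068534

6.85%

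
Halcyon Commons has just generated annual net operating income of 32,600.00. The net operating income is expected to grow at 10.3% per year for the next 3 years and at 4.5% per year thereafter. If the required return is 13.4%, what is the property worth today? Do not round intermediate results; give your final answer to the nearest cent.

444783.68

D_1 = 35957.80000
D_2 = 39661.45340
D_3 = 43746.58310
Terminal value at year 3: TV = D_3×(1+g_2)/(r−g_2) = 45715.17934/0.089 = 513653.70045
P_0 = D_1/(1+r)^1 + D_2/(1+r)^2 + D_3/(1+r)^3 + TV/(1+r)^3
    = 31708.81834 + 30841.99879 + 29998.87537 + 352233.98608 = 444783.67858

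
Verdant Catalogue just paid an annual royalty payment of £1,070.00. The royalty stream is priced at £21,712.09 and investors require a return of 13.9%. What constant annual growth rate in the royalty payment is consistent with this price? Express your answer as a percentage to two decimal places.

8.55%

P = D₀(1+g)/(r−g) ⇒ P(r−g) = D₀(1+g) ⇒ g(P+D₀) = P·r − D₀
g = (P·r − D₀)/(P + D₀) = (£21,712.09×0.139 − £1,070.00) / (£21,712.09 + £1,070.00) = 0.085505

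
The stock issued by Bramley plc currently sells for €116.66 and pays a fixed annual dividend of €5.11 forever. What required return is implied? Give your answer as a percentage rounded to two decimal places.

4.38%

P = C/r ⇒ r = C/P = €5.11/€116.66 = 0.043803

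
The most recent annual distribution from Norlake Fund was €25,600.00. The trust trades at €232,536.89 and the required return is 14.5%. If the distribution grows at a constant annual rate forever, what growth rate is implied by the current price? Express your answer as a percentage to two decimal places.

3.14%

P = D₀(1+g)/(r−g) ⇒ P(r−g) = D₀(1+g) ⇒ g(P+D₀) = P·r − D₀
g = (P·r − D₀)/(P + D₀) = (€232,536.89×0.145 − €25,600.00) / (€232,536.89 + €25,600.00) = 0.031448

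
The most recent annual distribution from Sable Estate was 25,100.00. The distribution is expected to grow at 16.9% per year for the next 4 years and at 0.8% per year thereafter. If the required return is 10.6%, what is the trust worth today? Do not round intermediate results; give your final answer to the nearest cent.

437750.31

D_1 = 29341.90000
D_2 = 34300.68110
D_3 = 40097.49621
D_4 = 46873.97306
Terminal value at year 4: TV = D_4×(1+g_2)/(r−g_2) = 47248.96485/0.098 = 482132.29438
P_0 = D_1/(1+r)^1 + D_2/(1+r)^2 + D_3/(1+r)^3 + D_4/(1+r)^4 + TV/(1+r)^4
    = 26529.74684 + 28040.93495 + 29638.20339 + 31326.45548 + 322214.97070 = 437750.31136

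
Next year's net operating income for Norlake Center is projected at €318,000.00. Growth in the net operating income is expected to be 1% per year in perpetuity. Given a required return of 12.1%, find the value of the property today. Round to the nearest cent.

Growing perpetuity: P = D₁ / (r − g) = €318,000.0000 / (0.121 − 0.01) = €2,864,864.86

€2864864.86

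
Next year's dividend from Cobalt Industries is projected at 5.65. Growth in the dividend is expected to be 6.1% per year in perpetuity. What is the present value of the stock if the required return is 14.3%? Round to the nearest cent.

Growing perpetuity: P = D₁ / (r − g) = 5.6500 / (0.143 − 0.061) = 68.90

68.90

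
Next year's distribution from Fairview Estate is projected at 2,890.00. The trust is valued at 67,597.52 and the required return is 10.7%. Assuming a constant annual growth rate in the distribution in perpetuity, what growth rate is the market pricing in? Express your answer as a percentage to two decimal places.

6.42%

P = D₁/(r−g) ⇒ g = r − D₁/P = 0.107 − 2,890.00/67,597.52 = 0.064247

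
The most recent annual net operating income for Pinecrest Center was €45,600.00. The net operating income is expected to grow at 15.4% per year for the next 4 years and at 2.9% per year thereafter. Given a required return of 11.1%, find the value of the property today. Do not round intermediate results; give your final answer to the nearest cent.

D_1 = 52622.40000
D_2 = 60726.24960
D_3 = 70078.09204
D_4 = 80870.11821
Terminal value at year 4: TV = D_4×(1+g_2)/(r−g_2) = 83215.35164/0.082 = 1014821.36147
P_0 = D_1/(1+r)^1 + D_2/(1+r)^2 + D_3/(1+r)^3 + D_4/(1+r)^4 + TV/(1+r)^4
    = 47364.89649 + 49198.10130 + 51102.25824 + 53080.11342 + 666090.69157 = 866836.06103

€866836.06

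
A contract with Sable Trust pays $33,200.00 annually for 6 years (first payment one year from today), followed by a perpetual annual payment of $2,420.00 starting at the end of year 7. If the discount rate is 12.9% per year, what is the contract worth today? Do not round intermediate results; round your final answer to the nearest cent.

$142147.69

PV of 6-year annuity: $33,200.00 × [1 − (1+0.129)^−6] / 0.129 = 133089.06923
Perpetuity value at year 6: $2,420.00 / 0.129 = 18759.68992
PV of perpetuity: 18759.68992 / (1+0.129)^6 = 9058.61921
Total PV = 133089.06923 + 9058.61921 = 142147.68844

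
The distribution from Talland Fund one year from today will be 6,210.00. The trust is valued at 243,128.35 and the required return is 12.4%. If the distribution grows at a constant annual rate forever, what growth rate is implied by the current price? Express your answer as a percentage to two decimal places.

P = D₁/(r−g) ⇒ g = r − D₁/P = 0.124 − 6,210.00/243,128.35 = 0.098458

9.85%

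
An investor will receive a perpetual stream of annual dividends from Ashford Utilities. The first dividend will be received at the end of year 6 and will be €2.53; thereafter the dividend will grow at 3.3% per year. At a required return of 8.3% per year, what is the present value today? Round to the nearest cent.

€33.96

Value at end of year 5: C₁ / (r − g) = €2.53 / (0.083 − 0.033) = €50.6000
Discount to today: PV = €50.6000 / (1 + 0.083)^5 = €50.6000 / 1.489849 = €33.96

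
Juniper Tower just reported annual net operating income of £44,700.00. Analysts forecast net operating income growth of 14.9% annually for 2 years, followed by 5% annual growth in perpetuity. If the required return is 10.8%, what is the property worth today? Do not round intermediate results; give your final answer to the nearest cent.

D_1 = 51360.30000
D_2 = 59012.98470
Terminal value at year 2: TV = D_2×(1+g_2)/(r−g_2) = 61963.63393/0.058 = 1068338.51612
P_0 = D_1/(1+r)^1 + D_2/(1+r)^2 + TV/(1+r)^2
    = 46354.06137 + 48069.32899 + 870220.61095 = 964644.00131

£964644.00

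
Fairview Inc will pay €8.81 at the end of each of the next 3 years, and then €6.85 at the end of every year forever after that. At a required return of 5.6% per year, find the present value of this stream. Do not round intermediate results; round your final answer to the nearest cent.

PV of 3-year annuity: €8.81 × [1 − (1+0.056)^−3] / 0.056 = 23.72461
Perpetuity value at year 3: €6.85 / 0.056 = 122.32143
PV of perpetuity: 122.32143 / (1+0.056)^3 = 103.87494
Total PV = 23.72461 + 103.87494 = 127.59955

€127.60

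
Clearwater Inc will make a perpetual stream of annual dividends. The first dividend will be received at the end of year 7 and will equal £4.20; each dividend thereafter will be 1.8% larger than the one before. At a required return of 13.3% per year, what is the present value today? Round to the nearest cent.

Value at end of year 6: C₁ / (r − g) = £4.20 / (0.133 − 0.018) = £36.5217
Discount to today: PV = £36.5217 / (1 + 0.133)^6 = £36.5217 / 2.115336 = £17.27

£17.27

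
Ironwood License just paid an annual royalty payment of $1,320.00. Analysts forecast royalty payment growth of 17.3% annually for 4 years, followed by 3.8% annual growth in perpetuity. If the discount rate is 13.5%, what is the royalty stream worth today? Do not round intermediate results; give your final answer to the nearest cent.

$21851.16

D_1 = 1548.36000
D_2 = 1816.22628
D_3 = 2130.43343
D_4 = 2498.99841
Terminal value at year 4: TV = D_4×(1+g_2)/(r−g_2) = 2593.96035/0.097 = 26741.85927
P_0 = D_1/(1+r)^1 + D_2/(1+r)^2 + D_3/(1+r)^3 + D_4/(1+r)^4 + TV/(1+r)^4
    = 1364.19383 + 1409.86728 + 1457.06989 + 1505.85284 + 16114.17786 = 21851.16170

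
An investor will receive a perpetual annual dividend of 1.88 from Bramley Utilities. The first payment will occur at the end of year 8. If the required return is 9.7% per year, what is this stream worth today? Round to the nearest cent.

10.14

Value at end of year 7: C / r = 1.88 / 0.097 = 19.3814
Discount to today: PV = 19.3814 / (1 + 0.097)^7 = 19.3814 / 1.911817 = 10.14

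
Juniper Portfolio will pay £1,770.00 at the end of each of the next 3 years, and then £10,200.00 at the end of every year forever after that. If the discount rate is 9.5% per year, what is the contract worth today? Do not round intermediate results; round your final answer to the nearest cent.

£86218.34

PV of 3-year annuity: £1,770.00 × [1 − (1+0.095)^−3] / 0.095 = 4440.76509
Perpetuity value at year 3: £10,200.00 / 0.095 = 107368.42105
PV of perpetuity: 107368.42105 / (1+0.095)^3 = 81777.57141
Total PV = 4440.76509 + 81777.57141 = 86218.33649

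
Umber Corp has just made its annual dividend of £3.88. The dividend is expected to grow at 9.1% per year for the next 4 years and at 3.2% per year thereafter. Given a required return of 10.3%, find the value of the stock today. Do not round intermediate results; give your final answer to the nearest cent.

£69.08

D_1 = 4.23308
D_2 = 4.61829
D_3 = 5.03855
D_4 = 5.49706
Terminal value at year 4: TV = D_4×(1+g_2)/(r−g_2) = 5.67297/0.071 = 79.90097
P_0 = D_1/(1+r)^1 + D_2/(1+r)^2 + D_3/(1+r)^3 + D_4/(1+r)^4 + TV/(1+r)^4
    = 3.83779 + 3.79603 + 3.75474 + 3.71389 + 53.98213 = 69.08458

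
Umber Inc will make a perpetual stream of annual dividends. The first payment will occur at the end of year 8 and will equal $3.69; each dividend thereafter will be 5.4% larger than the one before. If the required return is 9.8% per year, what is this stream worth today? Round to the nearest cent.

Value at end of year 7: C₁ / (r − g) = $3.69 / (0.098 − 0.054) = $83.8636
Discount to today: PV = $83.8636 / (1 + 0.098)^7 = $83.8636 / 1.924050 = $43.59

$43.59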